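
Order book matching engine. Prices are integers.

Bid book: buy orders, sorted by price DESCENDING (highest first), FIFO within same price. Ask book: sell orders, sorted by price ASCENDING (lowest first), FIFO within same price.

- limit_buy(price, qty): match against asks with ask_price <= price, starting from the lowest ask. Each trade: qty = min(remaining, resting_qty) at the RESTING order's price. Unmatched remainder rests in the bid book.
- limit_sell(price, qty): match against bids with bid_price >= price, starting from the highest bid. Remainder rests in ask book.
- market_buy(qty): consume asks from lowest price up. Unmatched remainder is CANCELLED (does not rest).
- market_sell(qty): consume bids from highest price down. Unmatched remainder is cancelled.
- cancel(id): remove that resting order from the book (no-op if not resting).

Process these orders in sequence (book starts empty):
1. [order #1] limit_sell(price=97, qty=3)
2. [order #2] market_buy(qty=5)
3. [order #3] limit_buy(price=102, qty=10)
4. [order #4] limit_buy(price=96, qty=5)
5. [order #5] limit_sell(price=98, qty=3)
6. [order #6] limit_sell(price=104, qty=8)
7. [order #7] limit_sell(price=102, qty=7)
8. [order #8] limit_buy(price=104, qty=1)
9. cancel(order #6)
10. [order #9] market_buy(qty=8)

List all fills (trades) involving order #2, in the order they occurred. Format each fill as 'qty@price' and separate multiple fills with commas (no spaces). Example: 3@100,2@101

Answer: 3@97

Derivation:
After op 1 [order #1] limit_sell(price=97, qty=3): fills=none; bids=[-] asks=[#1:3@97]
After op 2 [order #2] market_buy(qty=5): fills=#2x#1:3@97; bids=[-] asks=[-]
After op 3 [order #3] limit_buy(price=102, qty=10): fills=none; bids=[#3:10@102] asks=[-]
After op 4 [order #4] limit_buy(price=96, qty=5): fills=none; bids=[#3:10@102 #4:5@96] asks=[-]
After op 5 [order #5] limit_sell(price=98, qty=3): fills=#3x#5:3@102; bids=[#3:7@102 #4:5@96] asks=[-]
After op 6 [order #6] limit_sell(price=104, qty=8): fills=none; bids=[#3:7@102 #4:5@96] asks=[#6:8@104]
After op 7 [order #7] limit_sell(price=102, qty=7): fills=#3x#7:7@102; bids=[#4:5@96] asks=[#6:8@104]
After op 8 [order #8] limit_buy(price=104, qty=1): fills=#8x#6:1@104; bids=[#4:5@96] asks=[#6:7@104]
After op 9 cancel(order #6): fills=none; bids=[#4:5@96] asks=[-]
After op 10 [order #9] market_buy(qty=8): fills=none; bids=[#4:5@96] asks=[-]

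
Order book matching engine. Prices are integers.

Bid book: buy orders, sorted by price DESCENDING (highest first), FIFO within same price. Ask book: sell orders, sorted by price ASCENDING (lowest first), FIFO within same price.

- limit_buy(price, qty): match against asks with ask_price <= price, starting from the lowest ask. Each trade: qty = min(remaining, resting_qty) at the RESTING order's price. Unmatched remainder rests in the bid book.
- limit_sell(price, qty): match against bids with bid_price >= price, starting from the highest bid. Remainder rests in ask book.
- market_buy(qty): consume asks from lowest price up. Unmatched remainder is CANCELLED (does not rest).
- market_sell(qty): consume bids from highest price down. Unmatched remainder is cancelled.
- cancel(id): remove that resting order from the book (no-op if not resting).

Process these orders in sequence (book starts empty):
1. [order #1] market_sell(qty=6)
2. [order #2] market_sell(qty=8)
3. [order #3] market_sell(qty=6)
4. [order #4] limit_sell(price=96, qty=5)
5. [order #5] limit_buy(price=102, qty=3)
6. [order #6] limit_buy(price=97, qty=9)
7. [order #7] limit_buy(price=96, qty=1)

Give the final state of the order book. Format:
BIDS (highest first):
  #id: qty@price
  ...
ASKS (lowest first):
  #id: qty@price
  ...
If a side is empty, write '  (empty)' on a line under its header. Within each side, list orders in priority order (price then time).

After op 1 [order #1] market_sell(qty=6): fills=none; bids=[-] asks=[-]
After op 2 [order #2] market_sell(qty=8): fills=none; bids=[-] asks=[-]
After op 3 [order #3] market_sell(qty=6): fills=none; bids=[-] asks=[-]
After op 4 [order #4] limit_sell(price=96, qty=5): fills=none; bids=[-] asks=[#4:5@96]
After op 5 [order #5] limit_buy(price=102, qty=3): fills=#5x#4:3@96; bids=[-] asks=[#4:2@96]
After op 6 [order #6] limit_buy(price=97, qty=9): fills=#6x#4:2@96; bids=[#6:7@97] asks=[-]
After op 7 [order #7] limit_buy(price=96, qty=1): fills=none; bids=[#6:7@97 #7:1@96] asks=[-]

Answer: BIDS (highest first):
  #6: 7@97
  #7: 1@96
ASKS (lowest first):
  (empty)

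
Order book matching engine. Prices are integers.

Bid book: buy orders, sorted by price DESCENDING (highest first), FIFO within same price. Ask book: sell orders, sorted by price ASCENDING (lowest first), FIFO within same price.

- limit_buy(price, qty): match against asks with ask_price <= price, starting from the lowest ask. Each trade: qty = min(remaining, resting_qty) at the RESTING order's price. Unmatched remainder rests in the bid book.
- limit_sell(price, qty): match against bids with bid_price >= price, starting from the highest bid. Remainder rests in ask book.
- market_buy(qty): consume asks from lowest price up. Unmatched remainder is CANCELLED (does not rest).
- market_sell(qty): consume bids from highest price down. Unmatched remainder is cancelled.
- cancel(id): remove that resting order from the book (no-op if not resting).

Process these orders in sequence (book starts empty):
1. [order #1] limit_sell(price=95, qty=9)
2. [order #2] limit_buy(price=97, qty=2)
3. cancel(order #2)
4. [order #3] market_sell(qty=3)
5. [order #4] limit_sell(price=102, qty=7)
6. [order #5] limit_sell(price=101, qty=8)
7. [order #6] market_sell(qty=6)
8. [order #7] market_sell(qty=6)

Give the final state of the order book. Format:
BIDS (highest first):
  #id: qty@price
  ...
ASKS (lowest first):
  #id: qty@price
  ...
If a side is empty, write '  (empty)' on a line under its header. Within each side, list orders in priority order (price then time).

Answer: BIDS (highest first):
  (empty)
ASKS (lowest first):
  #1: 7@95
  #5: 8@101
  #4: 7@102

Derivation:
After op 1 [order #1] limit_sell(price=95, qty=9): fills=none; bids=[-] asks=[#1:9@95]
After op 2 [order #2] limit_buy(price=97, qty=2): fills=#2x#1:2@95; bids=[-] asks=[#1:7@95]
After op 3 cancel(order #2): fills=none; bids=[-] asks=[#1:7@95]
After op 4 [order #3] market_sell(qty=3): fills=none; bids=[-] asks=[#1:7@95]
After op 5 [order #4] limit_sell(price=102, qty=7): fills=none; bids=[-] asks=[#1:7@95 #4:7@102]
After op 6 [order #5] limit_sell(price=101, qty=8): fills=none; bids=[-] asks=[#1:7@95 #5:8@101 #4:7@102]
After op 7 [order #6] market_sell(qty=6): fills=none; bids=[-] asks=[#1:7@95 #5:8@101 #4:7@102]
After op 8 [order #7] market_sell(qty=6): fills=none; bids=[-] asks=[#1:7@95 #5:8@101 #4:7@102]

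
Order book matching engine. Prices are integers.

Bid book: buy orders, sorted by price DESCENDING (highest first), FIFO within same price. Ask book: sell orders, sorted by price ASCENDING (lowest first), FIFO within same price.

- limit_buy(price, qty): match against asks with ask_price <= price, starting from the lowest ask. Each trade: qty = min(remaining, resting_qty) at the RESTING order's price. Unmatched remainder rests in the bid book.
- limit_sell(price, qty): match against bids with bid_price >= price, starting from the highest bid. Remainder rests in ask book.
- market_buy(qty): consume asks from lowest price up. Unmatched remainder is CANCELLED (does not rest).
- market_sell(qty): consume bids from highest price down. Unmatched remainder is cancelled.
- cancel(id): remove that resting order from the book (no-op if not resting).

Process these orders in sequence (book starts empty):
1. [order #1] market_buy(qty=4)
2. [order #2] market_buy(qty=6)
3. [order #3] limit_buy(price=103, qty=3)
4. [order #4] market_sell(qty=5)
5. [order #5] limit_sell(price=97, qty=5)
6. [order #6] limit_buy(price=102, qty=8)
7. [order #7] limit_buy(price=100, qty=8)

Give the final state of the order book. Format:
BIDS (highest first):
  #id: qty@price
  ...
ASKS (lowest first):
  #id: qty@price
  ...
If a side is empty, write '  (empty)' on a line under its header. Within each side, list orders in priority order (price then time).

After op 1 [order #1] market_buy(qty=4): fills=none; bids=[-] asks=[-]
After op 2 [order #2] market_buy(qty=6): fills=none; bids=[-] asks=[-]
After op 3 [order #3] limit_buy(price=103, qty=3): fills=none; bids=[#3:3@103] asks=[-]
After op 4 [order #4] market_sell(qty=5): fills=#3x#4:3@103; bids=[-] asks=[-]
After op 5 [order #5] limit_sell(price=97, qty=5): fills=none; bids=[-] asks=[#5:5@97]
After op 6 [order #6] limit_buy(price=102, qty=8): fills=#6x#5:5@97; bids=[#6:3@102] asks=[-]
After op 7 [order #7] limit_buy(price=100, qty=8): fills=none; bids=[#6:3@102 #7:8@100] asks=[-]

Answer: BIDS (highest first):
  #6: 3@102
  #7: 8@100
ASKS (lowest first):
  (empty)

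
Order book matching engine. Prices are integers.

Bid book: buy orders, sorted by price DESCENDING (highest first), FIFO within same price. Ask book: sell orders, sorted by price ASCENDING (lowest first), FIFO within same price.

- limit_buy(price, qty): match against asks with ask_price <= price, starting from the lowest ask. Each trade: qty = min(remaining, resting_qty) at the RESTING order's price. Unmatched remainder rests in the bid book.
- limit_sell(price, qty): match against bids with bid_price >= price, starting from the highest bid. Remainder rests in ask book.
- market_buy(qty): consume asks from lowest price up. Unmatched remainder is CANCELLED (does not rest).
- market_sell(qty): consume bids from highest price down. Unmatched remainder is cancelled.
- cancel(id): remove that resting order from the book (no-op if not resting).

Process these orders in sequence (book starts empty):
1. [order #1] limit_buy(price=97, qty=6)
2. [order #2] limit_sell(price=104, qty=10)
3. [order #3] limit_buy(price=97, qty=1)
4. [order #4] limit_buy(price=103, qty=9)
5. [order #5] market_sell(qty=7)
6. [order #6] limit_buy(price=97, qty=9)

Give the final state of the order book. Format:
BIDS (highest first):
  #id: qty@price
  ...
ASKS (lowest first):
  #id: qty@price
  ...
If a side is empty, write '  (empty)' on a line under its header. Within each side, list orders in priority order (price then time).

Answer: BIDS (highest first):
  #4: 2@103
  #1: 6@97
  #3: 1@97
  #6: 9@97
ASKS (lowest first):
  #2: 10@104

Derivation:
After op 1 [order #1] limit_buy(price=97, qty=6): fills=none; bids=[#1:6@97] asks=[-]
After op 2 [order #2] limit_sell(price=104, qty=10): fills=none; bids=[#1:6@97] asks=[#2:10@104]
After op 3 [order #3] limit_buy(price=97, qty=1): fills=none; bids=[#1:6@97 #3:1@97] asks=[#2:10@104]
After op 4 [order #4] limit_buy(price=103, qty=9): fills=none; bids=[#4:9@103 #1:6@97 #3:1@97] asks=[#2:10@104]
After op 5 [order #5] market_sell(qty=7): fills=#4x#5:7@103; bids=[#4:2@103 #1:6@97 #3:1@97] asks=[#2:10@104]
After op 6 [order #6] limit_buy(price=97, qty=9): fills=none; bids=[#4:2@103 #1:6@97 #3:1@97 #6:9@97] asks=[#2:10@104]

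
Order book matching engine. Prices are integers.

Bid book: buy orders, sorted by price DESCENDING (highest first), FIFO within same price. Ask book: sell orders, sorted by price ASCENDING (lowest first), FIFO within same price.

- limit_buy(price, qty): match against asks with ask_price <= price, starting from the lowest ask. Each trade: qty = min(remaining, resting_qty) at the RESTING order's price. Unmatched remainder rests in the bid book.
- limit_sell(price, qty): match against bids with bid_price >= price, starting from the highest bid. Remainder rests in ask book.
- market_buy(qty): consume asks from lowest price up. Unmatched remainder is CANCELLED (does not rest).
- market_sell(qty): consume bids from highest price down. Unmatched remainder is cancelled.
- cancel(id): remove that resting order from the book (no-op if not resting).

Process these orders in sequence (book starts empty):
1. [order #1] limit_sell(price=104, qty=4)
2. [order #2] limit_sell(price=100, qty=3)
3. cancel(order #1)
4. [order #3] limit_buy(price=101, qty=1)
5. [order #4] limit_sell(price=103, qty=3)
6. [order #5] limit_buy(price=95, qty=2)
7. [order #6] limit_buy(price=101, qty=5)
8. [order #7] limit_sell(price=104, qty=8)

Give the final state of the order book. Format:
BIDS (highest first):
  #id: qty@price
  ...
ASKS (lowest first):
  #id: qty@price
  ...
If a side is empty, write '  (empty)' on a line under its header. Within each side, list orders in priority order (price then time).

Answer: BIDS (highest first):
  #6: 3@101
  #5: 2@95
ASKS (lowest first):
  #4: 3@103
  #7: 8@104

Derivation:
After op 1 [order #1] limit_sell(price=104, qty=4): fills=none; bids=[-] asks=[#1:4@104]
After op 2 [order #2] limit_sell(price=100, qty=3): fills=none; bids=[-] asks=[#2:3@100 #1:4@104]
After op 3 cancel(order #1): fills=none; bids=[-] asks=[#2:3@100]
After op 4 [order #3] limit_buy(price=101, qty=1): fills=#3x#2:1@100; bids=[-] asks=[#2:2@100]
After op 5 [order #4] limit_sell(price=103, qty=3): fills=none; bids=[-] asks=[#2:2@100 #4:3@103]
After op 6 [order #5] limit_buy(price=95, qty=2): fills=none; bids=[#5:2@95] asks=[#2:2@100 #4:3@103]
After op 7 [order #6] limit_buy(price=101, qty=5): fills=#6x#2:2@100; bids=[#6:3@101 #5:2@95] asks=[#4:3@103]
After op 8 [order #7] limit_sell(price=104, qty=8): fills=none; bids=[#6:3@101 #5:2@95] asks=[#4:3@103 #7:8@104]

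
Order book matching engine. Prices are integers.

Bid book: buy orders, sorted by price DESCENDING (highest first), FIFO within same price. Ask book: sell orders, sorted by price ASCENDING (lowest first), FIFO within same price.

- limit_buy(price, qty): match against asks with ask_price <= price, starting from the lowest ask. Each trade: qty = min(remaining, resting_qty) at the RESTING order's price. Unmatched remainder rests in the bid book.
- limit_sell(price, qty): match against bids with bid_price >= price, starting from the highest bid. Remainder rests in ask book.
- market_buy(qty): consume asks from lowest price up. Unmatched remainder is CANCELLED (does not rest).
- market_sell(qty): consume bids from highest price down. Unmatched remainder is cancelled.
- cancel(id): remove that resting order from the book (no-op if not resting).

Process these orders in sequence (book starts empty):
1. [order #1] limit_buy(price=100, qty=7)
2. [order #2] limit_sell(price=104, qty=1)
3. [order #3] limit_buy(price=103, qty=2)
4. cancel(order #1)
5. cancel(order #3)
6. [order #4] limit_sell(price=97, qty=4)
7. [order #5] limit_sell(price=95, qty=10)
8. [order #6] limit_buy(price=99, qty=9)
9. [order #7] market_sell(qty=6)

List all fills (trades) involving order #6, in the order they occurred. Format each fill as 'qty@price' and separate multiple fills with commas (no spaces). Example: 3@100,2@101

After op 1 [order #1] limit_buy(price=100, qty=7): fills=none; bids=[#1:7@100] asks=[-]
After op 2 [order #2] limit_sell(price=104, qty=1): fills=none; bids=[#1:7@100] asks=[#2:1@104]
After op 3 [order #3] limit_buy(price=103, qty=2): fills=none; bids=[#3:2@103 #1:7@100] asks=[#2:1@104]
After op 4 cancel(order #1): fills=none; bids=[#3:2@103] asks=[#2:1@104]
After op 5 cancel(order #3): fills=none; bids=[-] asks=[#2:1@104]
After op 6 [order #4] limit_sell(price=97, qty=4): fills=none; bids=[-] asks=[#4:4@97 #2:1@104]
After op 7 [order #5] limit_sell(price=95, qty=10): fills=none; bids=[-] asks=[#5:10@95 #4:4@97 #2:1@104]
After op 8 [order #6] limit_buy(price=99, qty=9): fills=#6x#5:9@95; bids=[-] asks=[#5:1@95 #4:4@97 #2:1@104]
After op 9 [order #7] market_sell(qty=6): fills=none; bids=[-] asks=[#5:1@95 #4:4@97 #2:1@104]

Answer: 9@95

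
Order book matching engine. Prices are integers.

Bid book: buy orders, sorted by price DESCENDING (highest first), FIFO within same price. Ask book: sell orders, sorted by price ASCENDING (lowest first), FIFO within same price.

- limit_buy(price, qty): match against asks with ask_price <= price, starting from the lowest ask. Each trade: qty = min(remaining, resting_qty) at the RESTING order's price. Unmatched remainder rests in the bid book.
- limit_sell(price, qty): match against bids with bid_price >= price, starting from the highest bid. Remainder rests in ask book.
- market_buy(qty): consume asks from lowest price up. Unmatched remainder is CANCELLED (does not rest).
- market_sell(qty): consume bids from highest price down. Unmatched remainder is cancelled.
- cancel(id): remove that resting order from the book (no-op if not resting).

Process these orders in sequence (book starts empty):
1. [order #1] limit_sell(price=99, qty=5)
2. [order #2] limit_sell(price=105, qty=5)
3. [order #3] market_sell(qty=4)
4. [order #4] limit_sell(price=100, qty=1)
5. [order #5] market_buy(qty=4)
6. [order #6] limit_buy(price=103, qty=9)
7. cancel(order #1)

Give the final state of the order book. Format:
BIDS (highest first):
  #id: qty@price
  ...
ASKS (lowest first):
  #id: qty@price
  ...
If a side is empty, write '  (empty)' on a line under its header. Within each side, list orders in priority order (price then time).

After op 1 [order #1] limit_sell(price=99, qty=5): fills=none; bids=[-] asks=[#1:5@99]
After op 2 [order #2] limit_sell(price=105, qty=5): fills=none; bids=[-] asks=[#1:5@99 #2:5@105]
After op 3 [order #3] market_sell(qty=4): fills=none; bids=[-] asks=[#1:5@99 #2:5@105]
After op 4 [order #4] limit_sell(price=100, qty=1): fills=none; bids=[-] asks=[#1:5@99 #4:1@100 #2:5@105]
After op 5 [order #5] market_buy(qty=4): fills=#5x#1:4@99; bids=[-] asks=[#1:1@99 #4:1@100 #2:5@105]
After op 6 [order #6] limit_buy(price=103, qty=9): fills=#6x#1:1@99 #6x#4:1@100; bids=[#6:7@103] asks=[#2:5@105]
After op 7 cancel(order #1): fills=none; bids=[#6:7@103] asks=[#2:5@105]

Answer: BIDS (highest first):
  #6: 7@103
ASKS (lowest first):
  #2: 5@105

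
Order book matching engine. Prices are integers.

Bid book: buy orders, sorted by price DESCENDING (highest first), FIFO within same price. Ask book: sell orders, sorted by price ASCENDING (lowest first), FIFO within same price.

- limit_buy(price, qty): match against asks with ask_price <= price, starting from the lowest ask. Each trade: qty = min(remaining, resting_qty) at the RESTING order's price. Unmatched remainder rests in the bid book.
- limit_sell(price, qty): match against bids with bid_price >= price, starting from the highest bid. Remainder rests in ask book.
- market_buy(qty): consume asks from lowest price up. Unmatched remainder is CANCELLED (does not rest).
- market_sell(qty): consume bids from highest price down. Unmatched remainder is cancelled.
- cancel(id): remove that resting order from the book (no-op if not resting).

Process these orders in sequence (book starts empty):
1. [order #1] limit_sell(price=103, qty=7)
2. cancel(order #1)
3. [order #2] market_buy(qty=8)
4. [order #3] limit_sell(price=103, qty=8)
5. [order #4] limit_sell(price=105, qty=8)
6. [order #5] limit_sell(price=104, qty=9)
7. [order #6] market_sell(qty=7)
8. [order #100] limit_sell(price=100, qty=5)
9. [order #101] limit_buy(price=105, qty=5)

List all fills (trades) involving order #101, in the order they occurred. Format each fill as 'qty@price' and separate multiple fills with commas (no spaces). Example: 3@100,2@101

After op 1 [order #1] limit_sell(price=103, qty=7): fills=none; bids=[-] asks=[#1:7@103]
After op 2 cancel(order #1): fills=none; bids=[-] asks=[-]
After op 3 [order #2] market_buy(qty=8): fills=none; bids=[-] asks=[-]
After op 4 [order #3] limit_sell(price=103, qty=8): fills=none; bids=[-] asks=[#3:8@103]
After op 5 [order #4] limit_sell(price=105, qty=8): fills=none; bids=[-] asks=[#3:8@103 #4:8@105]
After op 6 [order #5] limit_sell(price=104, qty=9): fills=none; bids=[-] asks=[#3:8@103 #5:9@104 #4:8@105]
After op 7 [order #6] market_sell(qty=7): fills=none; bids=[-] asks=[#3:8@103 #5:9@104 #4:8@105]
After op 8 [order #100] limit_sell(price=100, qty=5): fills=none; bids=[-] asks=[#100:5@100 #3:8@103 #5:9@104 #4:8@105]
After op 9 [order #101] limit_buy(price=105, qty=5): fills=#101x#100:5@100; bids=[-] asks=[#3:8@103 #5:9@104 #4:8@105]

Answer: 5@100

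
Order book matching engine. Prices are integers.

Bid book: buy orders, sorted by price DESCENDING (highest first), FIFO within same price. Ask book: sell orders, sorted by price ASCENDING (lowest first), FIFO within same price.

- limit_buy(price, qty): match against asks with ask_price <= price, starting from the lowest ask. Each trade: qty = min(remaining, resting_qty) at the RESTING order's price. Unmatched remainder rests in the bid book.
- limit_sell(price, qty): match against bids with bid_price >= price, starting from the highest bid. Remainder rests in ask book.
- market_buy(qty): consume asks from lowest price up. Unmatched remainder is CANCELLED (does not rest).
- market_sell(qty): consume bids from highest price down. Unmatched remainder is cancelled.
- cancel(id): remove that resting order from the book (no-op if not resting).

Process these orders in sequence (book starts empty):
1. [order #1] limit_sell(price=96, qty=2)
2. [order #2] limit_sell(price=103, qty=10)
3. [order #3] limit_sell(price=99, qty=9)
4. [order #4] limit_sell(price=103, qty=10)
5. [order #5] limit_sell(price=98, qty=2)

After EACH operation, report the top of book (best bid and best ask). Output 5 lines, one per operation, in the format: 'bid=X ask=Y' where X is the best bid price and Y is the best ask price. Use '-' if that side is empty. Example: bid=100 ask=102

Answer: bid=- ask=96
bid=- ask=96
bid=- ask=96
bid=- ask=96
bid=- ask=96

Derivation:
After op 1 [order #1] limit_sell(price=96, qty=2): fills=none; bids=[-] asks=[#1:2@96]
After op 2 [order #2] limit_sell(price=103, qty=10): fills=none; bids=[-] asks=[#1:2@96 #2:10@103]
After op 3 [order #3] limit_sell(price=99, qty=9): fills=none; bids=[-] asks=[#1:2@96 #3:9@99 #2:10@103]
After op 4 [order #4] limit_sell(price=103, qty=10): fills=none; bids=[-] asks=[#1:2@96 #3:9@99 #2:10@103 #4:10@103]
After op 5 [order #5] limit_sell(price=98, qty=2): fills=none; bids=[-] asks=[#1:2@96 #5:2@98 #3:9@99 #2:10@103 #4:10@103]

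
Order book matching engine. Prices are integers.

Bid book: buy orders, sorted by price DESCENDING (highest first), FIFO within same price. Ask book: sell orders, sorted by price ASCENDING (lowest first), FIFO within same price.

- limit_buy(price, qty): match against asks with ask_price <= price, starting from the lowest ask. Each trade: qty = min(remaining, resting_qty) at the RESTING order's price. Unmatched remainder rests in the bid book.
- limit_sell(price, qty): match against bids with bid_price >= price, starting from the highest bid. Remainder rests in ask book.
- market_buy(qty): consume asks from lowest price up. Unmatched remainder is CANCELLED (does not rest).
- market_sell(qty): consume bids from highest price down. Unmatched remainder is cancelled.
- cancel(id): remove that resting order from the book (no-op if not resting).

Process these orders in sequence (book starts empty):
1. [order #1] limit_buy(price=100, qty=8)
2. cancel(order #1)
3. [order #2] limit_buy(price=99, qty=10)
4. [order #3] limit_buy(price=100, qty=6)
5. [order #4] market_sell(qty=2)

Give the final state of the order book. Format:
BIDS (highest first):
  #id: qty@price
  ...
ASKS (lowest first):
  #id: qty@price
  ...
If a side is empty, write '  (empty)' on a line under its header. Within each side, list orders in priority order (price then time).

Answer: BIDS (highest first):
  #3: 4@100
  #2: 10@99
ASKS (lowest first):
  (empty)

Derivation:
After op 1 [order #1] limit_buy(price=100, qty=8): fills=none; bids=[#1:8@100] asks=[-]
After op 2 cancel(order #1): fills=none; bids=[-] asks=[-]
After op 3 [order #2] limit_buy(price=99, qty=10): fills=none; bids=[#2:10@99] asks=[-]
After op 4 [order #3] limit_buy(price=100, qty=6): fills=none; bids=[#3:6@100 #2:10@99] asks=[-]
After op 5 [order #4] market_sell(qty=2): fills=#3x#4:2@100; bids=[#3:4@100 #2:10@99] asks=[-]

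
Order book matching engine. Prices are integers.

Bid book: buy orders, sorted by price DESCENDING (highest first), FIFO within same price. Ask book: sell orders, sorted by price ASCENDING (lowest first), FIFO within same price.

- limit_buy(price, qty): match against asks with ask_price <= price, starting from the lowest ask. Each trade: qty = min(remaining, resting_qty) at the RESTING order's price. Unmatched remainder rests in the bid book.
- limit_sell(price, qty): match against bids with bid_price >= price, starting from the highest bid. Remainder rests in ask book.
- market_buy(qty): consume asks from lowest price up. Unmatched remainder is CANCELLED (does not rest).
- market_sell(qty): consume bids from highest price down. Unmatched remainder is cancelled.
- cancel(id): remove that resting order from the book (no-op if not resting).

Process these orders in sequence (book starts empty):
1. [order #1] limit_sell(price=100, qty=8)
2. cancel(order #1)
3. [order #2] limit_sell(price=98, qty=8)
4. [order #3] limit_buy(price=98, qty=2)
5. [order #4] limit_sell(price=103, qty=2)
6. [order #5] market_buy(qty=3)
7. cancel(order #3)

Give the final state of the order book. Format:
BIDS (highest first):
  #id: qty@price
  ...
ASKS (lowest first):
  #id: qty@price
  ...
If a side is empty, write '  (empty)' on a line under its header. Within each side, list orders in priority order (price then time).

Answer: BIDS (highest first):
  (empty)
ASKS (lowest first):
  #2: 3@98
  #4: 2@103

Derivation:
After op 1 [order #1] limit_sell(price=100, qty=8): fills=none; bids=[-] asks=[#1:8@100]
After op 2 cancel(order #1): fills=none; bids=[-] asks=[-]
After op 3 [order #2] limit_sell(price=98, qty=8): fills=none; bids=[-] asks=[#2:8@98]
After op 4 [order #3] limit_buy(price=98, qty=2): fills=#3x#2:2@98; bids=[-] asks=[#2:6@98]
After op 5 [order #4] limit_sell(price=103, qty=2): fills=none; bids=[-] asks=[#2:6@98 #4:2@103]
After op 6 [order #5] market_buy(qty=3): fills=#5x#2:3@98; bids=[-] asks=[#2:3@98 #4:2@103]
After op 7 cancel(order #3): fills=none; bids=[-] asks=[#2:3@98 #4:2@103]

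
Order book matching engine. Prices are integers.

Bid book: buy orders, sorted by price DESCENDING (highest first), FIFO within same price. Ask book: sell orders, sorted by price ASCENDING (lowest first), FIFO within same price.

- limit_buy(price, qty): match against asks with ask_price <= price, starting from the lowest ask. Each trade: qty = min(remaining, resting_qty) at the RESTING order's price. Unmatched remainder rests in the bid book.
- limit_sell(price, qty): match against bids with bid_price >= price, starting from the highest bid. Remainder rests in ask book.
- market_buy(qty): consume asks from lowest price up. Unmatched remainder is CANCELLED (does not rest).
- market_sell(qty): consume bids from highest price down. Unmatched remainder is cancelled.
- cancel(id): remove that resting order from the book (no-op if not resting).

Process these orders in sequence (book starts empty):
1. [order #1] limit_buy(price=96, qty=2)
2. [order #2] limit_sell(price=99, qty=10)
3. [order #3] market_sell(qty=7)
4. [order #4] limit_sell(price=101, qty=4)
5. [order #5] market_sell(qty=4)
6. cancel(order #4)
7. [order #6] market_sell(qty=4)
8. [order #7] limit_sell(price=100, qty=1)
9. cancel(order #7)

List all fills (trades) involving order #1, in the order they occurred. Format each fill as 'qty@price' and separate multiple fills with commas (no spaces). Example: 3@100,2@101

After op 1 [order #1] limit_buy(price=96, qty=2): fills=none; bids=[#1:2@96] asks=[-]
After op 2 [order #2] limit_sell(price=99, qty=10): fills=none; bids=[#1:2@96] asks=[#2:10@99]
After op 3 [order #3] market_sell(qty=7): fills=#1x#3:2@96; bids=[-] asks=[#2:10@99]
After op 4 [order #4] limit_sell(price=101, qty=4): fills=none; bids=[-] asks=[#2:10@99 #4:4@101]
After op 5 [order #5] market_sell(qty=4): fills=none; bids=[-] asks=[#2:10@99 #4:4@101]
After op 6 cancel(order #4): fills=none; bids=[-] asks=[#2:10@99]
After op 7 [order #6] market_sell(qty=4): fills=none; bids=[-] asks=[#2:10@99]
After op 8 [order #7] limit_sell(price=100, qty=1): fills=none; bids=[-] asks=[#2:10@99 #7:1@100]
After op 9 cancel(order #7): fills=none; bids=[-] asks=[#2:10@99]

Answer: 2@96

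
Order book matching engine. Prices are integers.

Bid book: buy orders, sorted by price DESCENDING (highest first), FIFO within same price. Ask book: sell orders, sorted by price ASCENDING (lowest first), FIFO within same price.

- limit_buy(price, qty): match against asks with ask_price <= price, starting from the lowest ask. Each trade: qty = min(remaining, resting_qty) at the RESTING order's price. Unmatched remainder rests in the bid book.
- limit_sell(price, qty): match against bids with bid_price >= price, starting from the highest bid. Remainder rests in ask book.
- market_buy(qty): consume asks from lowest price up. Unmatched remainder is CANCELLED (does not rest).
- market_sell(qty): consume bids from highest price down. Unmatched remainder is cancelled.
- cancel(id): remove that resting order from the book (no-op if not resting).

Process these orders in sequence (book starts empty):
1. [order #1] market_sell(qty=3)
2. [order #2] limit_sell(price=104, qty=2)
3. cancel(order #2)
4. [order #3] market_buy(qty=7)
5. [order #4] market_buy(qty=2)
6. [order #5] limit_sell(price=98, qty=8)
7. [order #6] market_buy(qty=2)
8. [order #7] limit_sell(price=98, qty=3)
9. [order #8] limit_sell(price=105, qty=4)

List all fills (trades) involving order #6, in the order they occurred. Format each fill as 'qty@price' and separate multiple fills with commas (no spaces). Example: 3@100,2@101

After op 1 [order #1] market_sell(qty=3): fills=none; bids=[-] asks=[-]
After op 2 [order #2] limit_sell(price=104, qty=2): fills=none; bids=[-] asks=[#2:2@104]
After op 3 cancel(order #2): fills=none; bids=[-] asks=[-]
After op 4 [order #3] market_buy(qty=7): fills=none; bids=[-] asks=[-]
After op 5 [order #4] market_buy(qty=2): fills=none; bids=[-] asks=[-]
After op 6 [order #5] limit_sell(price=98, qty=8): fills=none; bids=[-] asks=[#5:8@98]
After op 7 [order #6] market_buy(qty=2): fills=#6x#5:2@98; bids=[-] asks=[#5:6@98]
After op 8 [order #7] limit_sell(price=98, qty=3): fills=none; bids=[-] asks=[#5:6@98 #7:3@98]
After op 9 [order #8] limit_sell(price=105, qty=4): fills=none; bids=[-] asks=[#5:6@98 #7:3@98 #8:4@105]

Answer: 2@98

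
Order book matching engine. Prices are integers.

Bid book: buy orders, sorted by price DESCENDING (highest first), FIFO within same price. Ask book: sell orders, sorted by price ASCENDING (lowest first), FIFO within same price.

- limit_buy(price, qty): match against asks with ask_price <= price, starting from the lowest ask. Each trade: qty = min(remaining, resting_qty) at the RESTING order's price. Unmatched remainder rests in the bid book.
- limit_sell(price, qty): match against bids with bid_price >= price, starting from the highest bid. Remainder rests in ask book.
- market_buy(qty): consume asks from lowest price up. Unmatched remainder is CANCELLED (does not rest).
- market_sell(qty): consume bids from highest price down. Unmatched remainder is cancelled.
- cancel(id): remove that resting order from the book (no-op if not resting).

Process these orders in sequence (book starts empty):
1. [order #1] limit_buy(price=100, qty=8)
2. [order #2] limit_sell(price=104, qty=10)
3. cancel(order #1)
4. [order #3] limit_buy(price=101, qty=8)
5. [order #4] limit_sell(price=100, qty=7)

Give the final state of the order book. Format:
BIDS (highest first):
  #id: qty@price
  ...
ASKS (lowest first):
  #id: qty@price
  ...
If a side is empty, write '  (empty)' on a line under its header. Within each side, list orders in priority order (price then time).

After op 1 [order #1] limit_buy(price=100, qty=8): fills=none; bids=[#1:8@100] asks=[-]
After op 2 [order #2] limit_sell(price=104, qty=10): fills=none; bids=[#1:8@100] asks=[#2:10@104]
After op 3 cancel(order #1): fills=none; bids=[-] asks=[#2:10@104]
After op 4 [order #3] limit_buy(price=101, qty=8): fills=none; bids=[#3:8@101] asks=[#2:10@104]
After op 5 [order #4] limit_sell(price=100, qty=7): fills=#3x#4:7@101; bids=[#3:1@101] asks=[#2:10@104]

Answer: BIDS (highest first):
  #3: 1@101
ASKS (lowest first):
  #2: 10@104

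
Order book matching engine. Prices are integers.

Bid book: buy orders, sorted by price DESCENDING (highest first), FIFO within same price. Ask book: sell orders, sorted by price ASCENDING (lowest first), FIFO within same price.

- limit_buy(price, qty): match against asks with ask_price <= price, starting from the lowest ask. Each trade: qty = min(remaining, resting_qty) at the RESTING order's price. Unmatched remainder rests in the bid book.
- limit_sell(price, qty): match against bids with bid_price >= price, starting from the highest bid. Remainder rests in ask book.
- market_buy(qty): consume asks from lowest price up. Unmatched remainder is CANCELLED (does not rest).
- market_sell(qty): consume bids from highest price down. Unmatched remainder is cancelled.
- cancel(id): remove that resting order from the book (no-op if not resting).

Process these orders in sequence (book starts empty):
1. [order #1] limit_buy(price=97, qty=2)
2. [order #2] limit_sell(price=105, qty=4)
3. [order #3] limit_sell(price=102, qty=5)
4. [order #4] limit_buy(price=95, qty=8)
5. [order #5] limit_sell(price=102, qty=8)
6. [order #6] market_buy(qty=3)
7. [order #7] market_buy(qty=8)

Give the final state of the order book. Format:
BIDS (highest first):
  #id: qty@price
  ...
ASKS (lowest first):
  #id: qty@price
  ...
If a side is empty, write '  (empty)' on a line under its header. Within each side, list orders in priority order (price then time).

Answer: BIDS (highest first):
  #1: 2@97
  #4: 8@95
ASKS (lowest first):
  #5: 2@102
  #2: 4@105

Derivation:
After op 1 [order #1] limit_buy(price=97, qty=2): fills=none; bids=[#1:2@97] asks=[-]
After op 2 [order #2] limit_sell(price=105, qty=4): fills=none; bids=[#1:2@97] asks=[#2:4@105]
After op 3 [order #3] limit_sell(price=102, qty=5): fills=none; bids=[#1:2@97] asks=[#3:5@102 #2:4@105]
After op 4 [order #4] limit_buy(price=95, qty=8): fills=none; bids=[#1:2@97 #4:8@95] asks=[#3:5@102 #2:4@105]
After op 5 [order #5] limit_sell(price=102, qty=8): fills=none; bids=[#1:2@97 #4:8@95] asks=[#3:5@102 #5:8@102 #2:4@105]
After op 6 [order #6] market_buy(qty=3): fills=#6x#3:3@102; bids=[#1:2@97 #4:8@95] asks=[#3:2@102 #5:8@102 #2:4@105]
After op 7 [order #7] market_buy(qty=8): fills=#7x#3:2@102 #7x#5:6@102; bids=[#1:2@97 #4:8@95] asks=[#5:2@102 #2:4@105]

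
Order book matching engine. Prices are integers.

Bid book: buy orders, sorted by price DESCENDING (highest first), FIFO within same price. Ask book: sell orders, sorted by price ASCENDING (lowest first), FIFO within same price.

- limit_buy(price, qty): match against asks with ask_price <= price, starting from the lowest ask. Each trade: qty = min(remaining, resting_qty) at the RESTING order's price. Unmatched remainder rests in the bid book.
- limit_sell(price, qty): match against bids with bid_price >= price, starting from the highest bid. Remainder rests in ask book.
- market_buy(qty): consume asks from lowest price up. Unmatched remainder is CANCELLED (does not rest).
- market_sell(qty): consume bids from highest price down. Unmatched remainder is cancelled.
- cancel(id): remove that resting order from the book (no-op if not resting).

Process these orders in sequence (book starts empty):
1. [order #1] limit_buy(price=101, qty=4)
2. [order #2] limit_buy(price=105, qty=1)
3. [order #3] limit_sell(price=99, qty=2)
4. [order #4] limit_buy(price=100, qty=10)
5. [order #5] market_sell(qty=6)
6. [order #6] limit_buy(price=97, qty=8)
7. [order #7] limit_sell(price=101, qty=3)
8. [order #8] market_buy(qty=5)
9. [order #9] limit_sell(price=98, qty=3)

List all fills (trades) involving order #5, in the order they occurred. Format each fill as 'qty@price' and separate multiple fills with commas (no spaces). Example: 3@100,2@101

Answer: 3@101,3@100

Derivation:
After op 1 [order #1] limit_buy(price=101, qty=4): fills=none; bids=[#1:4@101] asks=[-]
After op 2 [order #2] limit_buy(price=105, qty=1): fills=none; bids=[#2:1@105 #1:4@101] asks=[-]
After op 3 [order #3] limit_sell(price=99, qty=2): fills=#2x#3:1@105 #1x#3:1@101; bids=[#1:3@101] asks=[-]
After op 4 [order #4] limit_buy(price=100, qty=10): fills=none; bids=[#1:3@101 #4:10@100] asks=[-]
After op 5 [order #5] market_sell(qty=6): fills=#1x#5:3@101 #4x#5:3@100; bids=[#4:7@100] asks=[-]
After op 6 [order #6] limit_buy(price=97, qty=8): fills=none; bids=[#4:7@100 #6:8@97] asks=[-]
After op 7 [order #7] limit_sell(price=101, qty=3): fills=none; bids=[#4:7@100 #6:8@97] asks=[#7:3@101]
After op 8 [order #8] market_buy(qty=5): fills=#8x#7:3@101; bids=[#4:7@100 #6:8@97] asks=[-]
After op 9 [order #9] limit_sell(price=98, qty=3): fills=#4x#9:3@100; bids=[#4:4@100 #6:8@97] asks=[-]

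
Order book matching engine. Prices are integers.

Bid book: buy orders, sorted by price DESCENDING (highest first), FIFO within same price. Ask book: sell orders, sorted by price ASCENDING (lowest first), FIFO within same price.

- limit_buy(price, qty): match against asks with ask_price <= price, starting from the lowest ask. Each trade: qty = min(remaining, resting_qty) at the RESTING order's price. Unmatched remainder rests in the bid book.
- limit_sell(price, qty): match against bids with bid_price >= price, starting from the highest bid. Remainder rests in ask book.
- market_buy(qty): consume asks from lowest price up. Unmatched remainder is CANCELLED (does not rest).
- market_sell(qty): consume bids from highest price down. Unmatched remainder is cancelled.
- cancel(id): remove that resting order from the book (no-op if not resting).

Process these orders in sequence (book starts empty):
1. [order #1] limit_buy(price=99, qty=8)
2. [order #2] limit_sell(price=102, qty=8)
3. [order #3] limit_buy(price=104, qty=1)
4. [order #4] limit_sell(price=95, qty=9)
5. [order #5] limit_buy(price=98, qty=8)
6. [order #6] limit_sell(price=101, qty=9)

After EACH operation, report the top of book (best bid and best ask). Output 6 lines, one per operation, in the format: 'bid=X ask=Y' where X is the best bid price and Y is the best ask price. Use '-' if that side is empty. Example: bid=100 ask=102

After op 1 [order #1] limit_buy(price=99, qty=8): fills=none; bids=[#1:8@99] asks=[-]
After op 2 [order #2] limit_sell(price=102, qty=8): fills=none; bids=[#1:8@99] asks=[#2:8@102]
After op 3 [order #3] limit_buy(price=104, qty=1): fills=#3x#2:1@102; bids=[#1:8@99] asks=[#2:7@102]
After op 4 [order #4] limit_sell(price=95, qty=9): fills=#1x#4:8@99; bids=[-] asks=[#4:1@95 #2:7@102]
After op 5 [order #5] limit_buy(price=98, qty=8): fills=#5x#4:1@95; bids=[#5:7@98] asks=[#2:7@102]
After op 6 [order #6] limit_sell(price=101, qty=9): fills=none; bids=[#5:7@98] asks=[#6:9@101 #2:7@102]

Answer: bid=99 ask=-
bid=99 ask=102
bid=99 ask=102
bid=- ask=95
bid=98 ask=102
bid=98 ask=101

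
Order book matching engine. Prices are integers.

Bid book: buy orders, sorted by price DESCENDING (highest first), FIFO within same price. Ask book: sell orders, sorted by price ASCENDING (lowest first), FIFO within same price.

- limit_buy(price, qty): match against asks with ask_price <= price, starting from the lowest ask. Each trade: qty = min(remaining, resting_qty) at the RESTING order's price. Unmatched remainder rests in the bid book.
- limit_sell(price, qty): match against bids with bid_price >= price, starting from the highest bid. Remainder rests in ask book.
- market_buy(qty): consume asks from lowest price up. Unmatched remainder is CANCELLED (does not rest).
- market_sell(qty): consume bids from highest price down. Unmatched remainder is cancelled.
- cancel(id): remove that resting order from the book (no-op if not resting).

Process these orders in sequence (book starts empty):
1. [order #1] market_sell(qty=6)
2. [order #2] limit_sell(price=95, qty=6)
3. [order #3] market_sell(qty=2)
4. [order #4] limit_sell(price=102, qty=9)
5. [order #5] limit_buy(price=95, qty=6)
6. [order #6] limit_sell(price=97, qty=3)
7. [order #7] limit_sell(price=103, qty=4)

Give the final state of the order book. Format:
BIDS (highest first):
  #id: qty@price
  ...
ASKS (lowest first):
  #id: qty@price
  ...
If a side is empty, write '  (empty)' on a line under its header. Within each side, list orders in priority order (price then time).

After op 1 [order #1] market_sell(qty=6): fills=none; bids=[-] asks=[-]
After op 2 [order #2] limit_sell(price=95, qty=6): fills=none; bids=[-] asks=[#2:6@95]
After op 3 [order #3] market_sell(qty=2): fills=none; bids=[-] asks=[#2:6@95]
After op 4 [order #4] limit_sell(price=102, qty=9): fills=none; bids=[-] asks=[#2:6@95 #4:9@102]
After op 5 [order #5] limit_buy(price=95, qty=6): fills=#5x#2:6@95; bids=[-] asks=[#4:9@102]
After op 6 [order #6] limit_sell(price=97, qty=3): fills=none; bids=[-] asks=[#6:3@97 #4:9@102]
After op 7 [order #7] limit_sell(price=103, qty=4): fills=none; bids=[-] asks=[#6:3@97 #4:9@102 #7:4@103]

Answer: BIDS (highest first):
  (empty)
ASKS (lowest first):
  #6: 3@97
  #4: 9@102
  #7: 4@103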